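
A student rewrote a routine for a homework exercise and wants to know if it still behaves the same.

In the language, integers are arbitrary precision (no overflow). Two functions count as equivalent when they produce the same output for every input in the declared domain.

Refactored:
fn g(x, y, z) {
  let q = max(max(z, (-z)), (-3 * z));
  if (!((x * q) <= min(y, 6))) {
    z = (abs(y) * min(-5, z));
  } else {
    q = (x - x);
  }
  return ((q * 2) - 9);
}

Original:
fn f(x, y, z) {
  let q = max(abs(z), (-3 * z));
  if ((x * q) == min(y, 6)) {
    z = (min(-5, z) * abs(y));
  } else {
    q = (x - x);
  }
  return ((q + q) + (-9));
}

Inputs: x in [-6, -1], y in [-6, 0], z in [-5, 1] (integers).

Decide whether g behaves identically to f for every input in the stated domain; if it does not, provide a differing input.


Try x=-6, y=-6, z=1.
f: q becomes 1; next ((x * q) == min(y, 6)) evaluates to true; next z becomes -30; next final value -7
g: q becomes 1; next (!((x * q) <= min(y, 6))) evaluates to false; next q becomes 0; next final value -9
-7 vs -9 — the two versions disagree here.
verdict: not equivalent; witness: x=-6, y=-6, z=1


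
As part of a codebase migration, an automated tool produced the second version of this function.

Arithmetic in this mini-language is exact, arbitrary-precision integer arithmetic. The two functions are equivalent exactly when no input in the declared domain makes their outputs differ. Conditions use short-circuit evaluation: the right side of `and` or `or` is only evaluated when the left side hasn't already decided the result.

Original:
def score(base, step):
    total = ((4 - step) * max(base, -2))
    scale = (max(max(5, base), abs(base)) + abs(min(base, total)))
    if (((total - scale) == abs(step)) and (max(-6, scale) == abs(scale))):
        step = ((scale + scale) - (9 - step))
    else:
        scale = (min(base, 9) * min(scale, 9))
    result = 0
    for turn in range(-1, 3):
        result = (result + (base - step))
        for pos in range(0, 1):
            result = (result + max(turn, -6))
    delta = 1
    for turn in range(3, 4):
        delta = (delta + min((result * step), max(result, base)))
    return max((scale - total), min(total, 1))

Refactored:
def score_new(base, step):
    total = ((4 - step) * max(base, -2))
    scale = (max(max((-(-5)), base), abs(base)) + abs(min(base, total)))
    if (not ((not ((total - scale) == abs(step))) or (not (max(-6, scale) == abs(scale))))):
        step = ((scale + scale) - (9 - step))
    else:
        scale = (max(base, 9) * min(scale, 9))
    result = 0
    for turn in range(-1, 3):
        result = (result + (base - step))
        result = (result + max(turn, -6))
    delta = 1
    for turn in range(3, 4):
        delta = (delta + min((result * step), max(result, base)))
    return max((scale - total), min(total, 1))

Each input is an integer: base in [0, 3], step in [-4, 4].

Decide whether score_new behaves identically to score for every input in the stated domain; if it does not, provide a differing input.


Consider the input base=0, step=-4.
score: total := 0 | scale := 5 | (((total - scale) == abs(step)) and (max(-6, scale) == abs(scale))): false | scale := 0 | result := 0 | iter turn=-1: | result := 4 | iter pos=0: | result := 3 | iter turn=0: | result := 7 | iter pos=0: | result := 7 | iter turn=1: | result := 11 | iter pos=0: | result := 12 | iter turn=2: | result := 16 | iter pos=0: | result := 18 | delta := 1 | iter turn=3: | delta := -71 | result 0
score_new: total := 0 | scale := 5 | (not ((not ((total - scale) == abs(step))) or (not (max(-6, scale) == abs(scale))))): false | scale := 45 | result := 0 | iter turn=-1: | result := 4 | result := 3 | iter turn=0: | result := 7 | result := 7 | iter turn=1: | result := 11 | result := 12 | iter turn=2: | result := 16 | result := 18 | delta := 1 | iter turn=3: | delta := -71 | result 45
0 vs 45 — the two versions disagree here.
verdict: not equivalent; witness: base=0, step=-4


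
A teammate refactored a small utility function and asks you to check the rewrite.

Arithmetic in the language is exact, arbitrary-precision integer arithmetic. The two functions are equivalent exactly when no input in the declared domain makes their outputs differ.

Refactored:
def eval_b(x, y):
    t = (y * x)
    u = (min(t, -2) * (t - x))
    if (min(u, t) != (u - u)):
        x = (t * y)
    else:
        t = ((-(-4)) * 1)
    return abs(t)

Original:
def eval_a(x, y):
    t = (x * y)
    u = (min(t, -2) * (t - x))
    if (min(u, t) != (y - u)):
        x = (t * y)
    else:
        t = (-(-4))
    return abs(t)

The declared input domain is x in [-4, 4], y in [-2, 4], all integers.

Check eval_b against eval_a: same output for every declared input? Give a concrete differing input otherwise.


Not equivalent: x=-1, y=3 separates them (4 vs 3).
eval_a: t := -3 | u := 6 | (min(u, t) != (y - u)): false | t := 4 | result 4
eval_b: t := -3 | u := 6 | (min(u, t) != (u - u)): true | x := -9 | result 3
verdict: not equivalent; witness: x=-1, y=3


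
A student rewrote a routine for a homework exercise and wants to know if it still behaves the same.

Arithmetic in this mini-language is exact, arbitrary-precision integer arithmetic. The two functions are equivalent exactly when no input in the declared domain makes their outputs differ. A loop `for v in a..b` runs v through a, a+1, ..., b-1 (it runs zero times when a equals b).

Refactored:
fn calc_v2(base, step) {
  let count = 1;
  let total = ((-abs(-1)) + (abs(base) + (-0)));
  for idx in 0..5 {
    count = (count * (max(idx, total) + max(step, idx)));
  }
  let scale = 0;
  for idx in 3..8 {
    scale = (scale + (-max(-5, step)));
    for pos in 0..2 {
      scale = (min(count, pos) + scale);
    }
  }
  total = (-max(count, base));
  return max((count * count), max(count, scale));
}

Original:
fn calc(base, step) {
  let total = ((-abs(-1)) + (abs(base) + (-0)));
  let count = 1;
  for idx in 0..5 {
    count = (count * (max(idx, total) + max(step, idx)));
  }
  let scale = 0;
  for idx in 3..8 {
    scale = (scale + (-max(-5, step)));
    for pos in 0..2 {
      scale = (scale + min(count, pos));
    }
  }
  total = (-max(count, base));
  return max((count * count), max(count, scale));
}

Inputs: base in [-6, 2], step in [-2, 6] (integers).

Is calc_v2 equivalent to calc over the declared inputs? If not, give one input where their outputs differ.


Changes here: same computation, different form; the full 81-point sweep finds no disagreement.
verdict: equivalent


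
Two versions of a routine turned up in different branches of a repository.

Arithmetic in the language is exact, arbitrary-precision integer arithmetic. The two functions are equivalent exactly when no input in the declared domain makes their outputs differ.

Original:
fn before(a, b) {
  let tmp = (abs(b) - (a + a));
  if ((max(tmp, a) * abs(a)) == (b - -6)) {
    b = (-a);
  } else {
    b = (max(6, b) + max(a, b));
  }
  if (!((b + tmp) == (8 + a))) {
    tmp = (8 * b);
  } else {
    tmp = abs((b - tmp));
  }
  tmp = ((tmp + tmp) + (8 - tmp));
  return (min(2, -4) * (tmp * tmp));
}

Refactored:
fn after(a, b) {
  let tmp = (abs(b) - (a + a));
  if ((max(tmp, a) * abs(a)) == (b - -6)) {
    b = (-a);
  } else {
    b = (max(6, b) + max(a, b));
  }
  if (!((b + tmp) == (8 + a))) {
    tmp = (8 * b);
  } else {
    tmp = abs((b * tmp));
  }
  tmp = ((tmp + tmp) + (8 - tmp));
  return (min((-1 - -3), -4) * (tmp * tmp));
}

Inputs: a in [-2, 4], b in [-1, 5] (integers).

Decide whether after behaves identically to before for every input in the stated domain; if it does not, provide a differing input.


Take a=0, b=1.
before: tmp=1, then ((max(tmp, a) * abs(a)) == (b - -6)) is false, then b=7, then (!((b + tmp) == (8 + a))) is false, then tmp=6, then tmp=14, then returns -784
after: tmp=1, then ((max(tmp, a) * abs(a)) == (b - -6)) is false, then b=7, then (!((b + tmp) == (8 + a))) is false, then tmp=7, then tmp=15, then returns -900
-784 against -900: the behavior changed.
verdict: not equivalent; witness: a=0, b=1


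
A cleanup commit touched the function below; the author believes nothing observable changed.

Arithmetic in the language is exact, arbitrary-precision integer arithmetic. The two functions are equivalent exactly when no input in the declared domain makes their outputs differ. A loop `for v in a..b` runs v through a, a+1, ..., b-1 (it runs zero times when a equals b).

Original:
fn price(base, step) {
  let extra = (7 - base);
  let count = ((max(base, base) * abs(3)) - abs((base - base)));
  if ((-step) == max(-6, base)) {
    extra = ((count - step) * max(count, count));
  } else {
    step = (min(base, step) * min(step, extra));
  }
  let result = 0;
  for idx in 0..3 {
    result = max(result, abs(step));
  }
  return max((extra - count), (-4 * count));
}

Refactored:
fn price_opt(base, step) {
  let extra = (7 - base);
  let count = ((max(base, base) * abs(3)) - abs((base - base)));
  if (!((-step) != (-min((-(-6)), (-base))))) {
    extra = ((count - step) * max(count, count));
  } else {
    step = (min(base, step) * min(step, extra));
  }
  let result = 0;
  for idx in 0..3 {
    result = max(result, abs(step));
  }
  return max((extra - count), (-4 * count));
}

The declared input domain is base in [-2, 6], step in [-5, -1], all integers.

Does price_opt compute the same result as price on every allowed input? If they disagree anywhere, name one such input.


The two versions differ — the changes include comparison usage differs, and boolean connective usage differs, and min/max/abs usage differs.
Tracing base=-1, step=-2: price: extra becomes 8; next count becomes -3; next ((-step) == max(-6, base)) evaluates to false; next step becomes 4; next result becomes 0; next at idx=0:; next result becomes 4; next at idx=1:; next result becomes 4; next at idx=2:; next result becomes 4; next final value 12 | price_opt: extra becomes 8; next count becomes -3; next (!((-step) != (-min((-(-6)), (-base))))) evaluates to false; next step becomes 4; next result becomes 0; next at idx=0:; next result becomes 4; next at idx=1:; next result becomes 4; next at idx=2:; next result becomes 4; next final value 12 — matching result 12.
An exhaustive pass over the 45 declared inputs shows identical outputs.
verdict: equivalent


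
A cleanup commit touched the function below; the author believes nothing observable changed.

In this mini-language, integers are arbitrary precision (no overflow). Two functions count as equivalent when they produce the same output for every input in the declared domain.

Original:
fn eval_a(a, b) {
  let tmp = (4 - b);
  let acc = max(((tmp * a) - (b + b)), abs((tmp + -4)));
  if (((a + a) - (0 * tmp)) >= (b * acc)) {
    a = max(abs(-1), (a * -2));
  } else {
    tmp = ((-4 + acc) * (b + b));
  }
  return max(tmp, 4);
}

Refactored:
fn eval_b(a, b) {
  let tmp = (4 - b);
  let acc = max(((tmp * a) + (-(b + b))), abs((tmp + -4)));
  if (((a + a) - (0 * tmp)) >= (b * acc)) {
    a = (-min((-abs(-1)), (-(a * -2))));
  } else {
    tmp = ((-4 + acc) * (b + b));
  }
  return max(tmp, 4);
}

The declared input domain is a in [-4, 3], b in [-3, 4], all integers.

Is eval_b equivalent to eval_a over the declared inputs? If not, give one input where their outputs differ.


Changes here: arithmetic usage differs; min/max/abs usage differs; the full 64-point sweep finds no disagreement.
verdict: equivalent


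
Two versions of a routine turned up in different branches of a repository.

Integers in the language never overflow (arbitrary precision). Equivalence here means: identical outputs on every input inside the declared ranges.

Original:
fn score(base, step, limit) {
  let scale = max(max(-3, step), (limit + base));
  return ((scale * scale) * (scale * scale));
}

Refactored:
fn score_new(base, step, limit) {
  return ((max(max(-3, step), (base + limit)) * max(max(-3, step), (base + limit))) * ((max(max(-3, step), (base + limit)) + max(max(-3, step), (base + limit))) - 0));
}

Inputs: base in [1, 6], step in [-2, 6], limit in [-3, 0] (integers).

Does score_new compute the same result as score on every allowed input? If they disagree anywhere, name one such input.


Evaluate both at base=1, step=-2, limit=-3.
score: scale becomes -2; next final value 16
score_new: final value -16
16 and -16 differ, so these are not the same function on this domain.
verdict: not equivalent; witness: base=1, step=-2, limit=-3


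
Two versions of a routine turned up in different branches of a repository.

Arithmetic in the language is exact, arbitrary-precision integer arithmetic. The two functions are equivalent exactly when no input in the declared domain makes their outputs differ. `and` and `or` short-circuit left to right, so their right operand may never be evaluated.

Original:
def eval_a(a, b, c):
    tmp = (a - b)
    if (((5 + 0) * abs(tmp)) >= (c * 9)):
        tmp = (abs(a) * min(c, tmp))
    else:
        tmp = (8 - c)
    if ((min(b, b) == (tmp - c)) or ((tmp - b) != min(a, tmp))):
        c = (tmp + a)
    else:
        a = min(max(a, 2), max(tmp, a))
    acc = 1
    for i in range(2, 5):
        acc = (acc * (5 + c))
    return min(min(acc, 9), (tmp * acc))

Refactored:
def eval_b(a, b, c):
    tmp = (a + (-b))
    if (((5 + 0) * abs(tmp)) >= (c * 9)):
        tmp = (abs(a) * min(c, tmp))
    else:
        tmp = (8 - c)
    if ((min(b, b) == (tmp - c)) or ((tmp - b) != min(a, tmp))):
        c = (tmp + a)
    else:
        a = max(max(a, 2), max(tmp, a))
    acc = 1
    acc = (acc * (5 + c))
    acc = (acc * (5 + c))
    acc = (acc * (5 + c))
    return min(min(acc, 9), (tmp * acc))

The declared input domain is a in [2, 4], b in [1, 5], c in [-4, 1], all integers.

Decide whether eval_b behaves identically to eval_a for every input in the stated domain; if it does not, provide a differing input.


Equivalent. Although `min(max(a, 2), max(tmp, a))` became `max(max(a, 2), max(tmp, a))`, no input in the stated domain can expose it.
Sweeping the whole domain (90 inputs) finds no disagreement.
As a probe, take a=3, b=4, c=-1: eval_a runs tmp=-1, then (((5 + 0) * abs(tmp)) >= (c * 9)) is true, then tmp=-3, then ((min(b, b) == (tmp - c)) or ((tmp - b) != min(a, tmp))) is true, then c=0, then acc=1, then (i=2), then acc=5, then (i=3), then acc=25, then (i=4), then acc=125, then returns -375; eval_b runs tmp=-1, then (((5 + 0) * abs(tmp)) >= (c * 9)) is true, then tmp=-3, then ((min(b, b) == (tmp - c)) or ((tmp - b) != min(a, tmp))) is true, then c=0, then acc=1, then acc=5, then acc=25, then acc=125, then returns -375; both end at -375.
verdict: equivalent


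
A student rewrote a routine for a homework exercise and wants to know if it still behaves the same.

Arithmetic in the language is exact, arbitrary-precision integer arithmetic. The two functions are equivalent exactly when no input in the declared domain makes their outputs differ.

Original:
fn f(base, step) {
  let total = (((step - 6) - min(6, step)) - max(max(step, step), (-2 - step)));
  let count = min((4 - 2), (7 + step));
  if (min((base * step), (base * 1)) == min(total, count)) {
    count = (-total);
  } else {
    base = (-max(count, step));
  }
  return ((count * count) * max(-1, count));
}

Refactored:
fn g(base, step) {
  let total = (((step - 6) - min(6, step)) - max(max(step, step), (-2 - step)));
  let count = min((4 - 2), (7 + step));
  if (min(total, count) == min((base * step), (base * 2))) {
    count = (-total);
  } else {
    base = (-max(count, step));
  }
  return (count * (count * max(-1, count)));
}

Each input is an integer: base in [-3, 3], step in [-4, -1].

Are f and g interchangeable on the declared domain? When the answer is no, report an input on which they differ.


Take base=-3, step=-2.
f: total := -6 | count := 2 | (min((base * step), (base * 1)) == min(total, count)): false | base := -2 | result 8
g: total := -6 | count := 2 | (min(total, count) == min((base * step), (base * 2))): true | count := 6 | result 216
8 and 216 differ, so these are not the same function on this domain.
verdict: not equivalent; witness: base=-3, step=-2


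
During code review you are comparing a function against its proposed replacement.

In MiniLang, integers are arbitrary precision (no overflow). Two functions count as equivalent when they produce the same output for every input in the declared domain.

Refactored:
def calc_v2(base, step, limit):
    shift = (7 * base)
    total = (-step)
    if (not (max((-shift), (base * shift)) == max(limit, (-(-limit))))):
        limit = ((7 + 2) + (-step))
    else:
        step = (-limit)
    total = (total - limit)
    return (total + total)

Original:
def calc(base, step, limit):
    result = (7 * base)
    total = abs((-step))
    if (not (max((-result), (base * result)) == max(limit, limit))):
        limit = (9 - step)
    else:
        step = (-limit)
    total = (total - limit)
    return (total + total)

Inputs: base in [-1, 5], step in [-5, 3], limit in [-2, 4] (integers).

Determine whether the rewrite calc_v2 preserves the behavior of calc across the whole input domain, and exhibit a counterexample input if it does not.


These are not equivalent — on base=-1, step=1, limit=-2 the outputs split (-14 vs -18).
calc: result := -7 | total := 1 | (not (max((-result), (base * result)) == max(limit, limit))): true | limit := 8 | total := -7 | result -14
calc_v2: shift := -7 | total := -1 | (not (max((-shift), (base * shift)) == max(limit, (-(-limit))))): true | limit := 8 | total := -9 | result -18
verdict: not equivalent; witness: base=-1, step=1, limit=-2


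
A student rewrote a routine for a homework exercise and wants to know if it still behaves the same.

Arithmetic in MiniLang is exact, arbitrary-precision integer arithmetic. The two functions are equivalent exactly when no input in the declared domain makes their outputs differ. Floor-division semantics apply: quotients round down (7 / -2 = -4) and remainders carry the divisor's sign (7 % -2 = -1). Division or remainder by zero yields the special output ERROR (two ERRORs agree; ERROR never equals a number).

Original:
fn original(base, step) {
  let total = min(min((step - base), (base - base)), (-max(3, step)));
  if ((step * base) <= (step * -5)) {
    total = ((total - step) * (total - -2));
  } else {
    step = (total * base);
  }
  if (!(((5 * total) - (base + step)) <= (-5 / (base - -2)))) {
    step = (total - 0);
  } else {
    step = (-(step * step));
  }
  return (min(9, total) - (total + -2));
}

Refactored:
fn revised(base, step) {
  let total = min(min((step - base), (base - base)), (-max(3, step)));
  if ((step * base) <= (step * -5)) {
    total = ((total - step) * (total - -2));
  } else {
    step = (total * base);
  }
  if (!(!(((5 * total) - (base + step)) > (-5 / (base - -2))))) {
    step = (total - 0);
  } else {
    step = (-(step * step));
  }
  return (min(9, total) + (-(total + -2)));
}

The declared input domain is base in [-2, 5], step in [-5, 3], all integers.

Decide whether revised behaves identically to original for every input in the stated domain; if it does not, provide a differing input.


Differences: arithmetic usage differs, comparison usage differs, boolean connective usage differs — yet all 72 inputs agree.
verdict: equivalent


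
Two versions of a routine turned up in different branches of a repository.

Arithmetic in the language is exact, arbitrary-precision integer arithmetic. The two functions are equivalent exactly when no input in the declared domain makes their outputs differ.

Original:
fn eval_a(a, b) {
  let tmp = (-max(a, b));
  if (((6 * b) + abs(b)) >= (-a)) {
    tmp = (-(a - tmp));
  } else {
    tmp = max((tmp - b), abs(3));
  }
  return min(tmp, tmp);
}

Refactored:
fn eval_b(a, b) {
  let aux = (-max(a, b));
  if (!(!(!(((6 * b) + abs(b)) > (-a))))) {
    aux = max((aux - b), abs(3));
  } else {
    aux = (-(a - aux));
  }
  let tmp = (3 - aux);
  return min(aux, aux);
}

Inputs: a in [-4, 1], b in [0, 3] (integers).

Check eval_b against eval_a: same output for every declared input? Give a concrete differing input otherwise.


a=0, b=0 yields 0 from eval_a but 3 from eval_b.
verdict: not equivalent; witness: a=0, b=0


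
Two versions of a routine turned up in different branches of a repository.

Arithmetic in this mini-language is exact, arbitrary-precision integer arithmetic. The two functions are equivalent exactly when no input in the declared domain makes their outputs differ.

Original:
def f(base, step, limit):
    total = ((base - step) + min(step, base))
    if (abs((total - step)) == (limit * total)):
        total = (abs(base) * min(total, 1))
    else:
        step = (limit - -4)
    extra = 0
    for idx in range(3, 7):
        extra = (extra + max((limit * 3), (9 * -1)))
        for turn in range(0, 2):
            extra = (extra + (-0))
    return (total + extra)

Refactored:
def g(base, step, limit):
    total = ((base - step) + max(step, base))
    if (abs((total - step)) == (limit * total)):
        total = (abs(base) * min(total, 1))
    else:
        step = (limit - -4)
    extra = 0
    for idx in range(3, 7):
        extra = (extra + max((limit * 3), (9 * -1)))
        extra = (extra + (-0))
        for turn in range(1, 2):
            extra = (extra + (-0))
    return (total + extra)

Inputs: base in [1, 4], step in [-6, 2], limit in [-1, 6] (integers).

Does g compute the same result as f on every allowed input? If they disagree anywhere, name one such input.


There is a counterexample at base=1, step=-6, limit=-1: -11 on one side, -4 on the other.
f: total = 1; (abs((total - step)) == (limit * total)) -> false; step = 3; extra = 0; [idx=3]; extra = -3; [turn=0]; extra = -3; [turn=1]; extra = -3; [idx=4]; extra = -6; [turn=0]; extra = -6; [turn=1]; extra = -6; [idx=5]; extra = -9; [turn=0]; extra = -9; [turn=1]; extra = -9; [idx=6]; extra = -12; [turn=0]; extra = -12; [turn=1]; extra = -12; return -11
g: total = 8; (abs((total - step)) == (limit * total)) -> false; step = 3; extra = 0; [idx=3]; extra = -3; extra = -3; [turn=1]; extra = -3; [idx=4]; extra = -6; extra = -6; [turn=1]; extra = -6; [idx=5]; extra = -9; extra = -9; [turn=1]; extra = -9; [idx=6]; extra = -12; extra = -12; [turn=1]; extra = -12; return -4
verdict: not equivalent; witness: base=1, step=-6, limit=-1


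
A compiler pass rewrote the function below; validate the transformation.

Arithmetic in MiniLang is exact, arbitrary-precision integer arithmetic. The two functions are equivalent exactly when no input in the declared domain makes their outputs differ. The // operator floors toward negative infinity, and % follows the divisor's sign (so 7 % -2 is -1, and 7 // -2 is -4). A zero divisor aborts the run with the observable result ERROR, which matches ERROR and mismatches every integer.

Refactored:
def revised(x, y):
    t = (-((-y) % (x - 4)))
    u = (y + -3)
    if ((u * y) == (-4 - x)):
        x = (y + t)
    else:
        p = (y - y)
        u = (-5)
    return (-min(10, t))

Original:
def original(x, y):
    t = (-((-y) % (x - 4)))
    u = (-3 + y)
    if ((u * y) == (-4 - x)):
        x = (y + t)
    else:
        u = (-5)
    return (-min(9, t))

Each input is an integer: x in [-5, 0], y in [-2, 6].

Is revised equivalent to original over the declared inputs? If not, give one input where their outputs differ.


The one real change (`9` became `10`) has no effect anywhere in the declared ranges.
Spot check at x=-4, y=3 — original: t becomes 3; next u becomes 0; next ((u * y) == (-4 - x)) evaluates to true; next x becomes 6; next final value -3. revised: t becomes 3; next u becomes 0; next ((u * y) == (-4 - x)) evaluates to true; next x becomes 6; next final value -3. Both give -3.
An exhaustive pass over the 54 declared inputs shows identical outputs.
verdict: equivalent


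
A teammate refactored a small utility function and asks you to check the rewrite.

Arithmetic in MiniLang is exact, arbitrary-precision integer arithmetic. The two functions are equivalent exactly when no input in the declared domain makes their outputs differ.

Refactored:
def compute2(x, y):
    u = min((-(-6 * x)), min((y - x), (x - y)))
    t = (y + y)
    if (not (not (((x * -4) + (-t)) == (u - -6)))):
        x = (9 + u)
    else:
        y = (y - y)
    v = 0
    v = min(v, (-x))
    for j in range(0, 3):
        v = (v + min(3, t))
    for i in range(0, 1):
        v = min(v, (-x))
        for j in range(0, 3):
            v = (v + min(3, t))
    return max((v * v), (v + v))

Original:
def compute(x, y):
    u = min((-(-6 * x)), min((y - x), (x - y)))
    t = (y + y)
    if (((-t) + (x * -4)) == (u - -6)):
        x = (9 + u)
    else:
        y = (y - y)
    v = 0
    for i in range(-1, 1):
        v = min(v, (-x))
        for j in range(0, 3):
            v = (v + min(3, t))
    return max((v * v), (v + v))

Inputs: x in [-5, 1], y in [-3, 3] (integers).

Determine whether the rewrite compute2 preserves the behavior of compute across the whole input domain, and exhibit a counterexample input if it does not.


The two are interchangeable: constant usage differs, and boolean connective usage differs, and loop structure differs, and arithmetic usage differs, and statement counts differ, and min/max/abs usage differs, and every declared input agrees.
Tracing x=-5, y=-2: compute: u=-30, then t=-4, then (((-t) + (x * -4)) == (u - -6)) is false, then y=0, then v=0, then (i=-1), then v=0, then (j=0), then v=-4, then (j=1), then v=-8, then (j=2), then v=-12, then (i=0), then v=-12, then (j=0), then v=-16, then (j=1), then v=-20, then (j=2), then v=-24, then returns 576 | compute2: u=-30, then t=-4, then (not (not (((x * -4) + (-t)) == (u - -6)))) is false, then y=0, then v=0, then v=0, then (j=0), then v=-4, then (j=1), then v=-8, then (j=2), then v=-12, then (i=0), then v=-12, then (j=0), then v=-16, then (j=1), then v=-20, then (j=2), then v=-24, then returns 576 — matching result 576.
Across all 49 domain points the two functions coincide.
verdict: equivalent


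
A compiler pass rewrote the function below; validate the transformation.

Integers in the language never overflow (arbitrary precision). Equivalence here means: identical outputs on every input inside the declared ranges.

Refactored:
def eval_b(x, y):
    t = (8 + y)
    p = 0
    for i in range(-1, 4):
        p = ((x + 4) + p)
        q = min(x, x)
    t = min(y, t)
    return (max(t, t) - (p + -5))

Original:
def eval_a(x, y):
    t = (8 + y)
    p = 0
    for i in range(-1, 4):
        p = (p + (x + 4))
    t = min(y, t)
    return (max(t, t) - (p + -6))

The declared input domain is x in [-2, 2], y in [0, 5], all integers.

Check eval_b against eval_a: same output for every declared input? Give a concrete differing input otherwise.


Take x=-2, y=0.
eval_a: t=8, then p=0, then (i=-1), then p=2, then (i=0), then p=4, then (i=1), then p=6, then (i=2), then p=8, then (i=3), then p=10, then t=0, then returns -4
eval_b: t=8, then p=0, then (i=-1), then p=2, then q=-2, then (i=0), then p=4, then q=-2, then (i=1), then p=6, then q=-2, then (i=2), then p=8, then q=-2, then (i=3), then p=10, then q=-2, then t=0, then returns -5
-4 and -5 differ, so these are not the same function on this domain.
verdict: not equivalent; witness: x=-2, y=0


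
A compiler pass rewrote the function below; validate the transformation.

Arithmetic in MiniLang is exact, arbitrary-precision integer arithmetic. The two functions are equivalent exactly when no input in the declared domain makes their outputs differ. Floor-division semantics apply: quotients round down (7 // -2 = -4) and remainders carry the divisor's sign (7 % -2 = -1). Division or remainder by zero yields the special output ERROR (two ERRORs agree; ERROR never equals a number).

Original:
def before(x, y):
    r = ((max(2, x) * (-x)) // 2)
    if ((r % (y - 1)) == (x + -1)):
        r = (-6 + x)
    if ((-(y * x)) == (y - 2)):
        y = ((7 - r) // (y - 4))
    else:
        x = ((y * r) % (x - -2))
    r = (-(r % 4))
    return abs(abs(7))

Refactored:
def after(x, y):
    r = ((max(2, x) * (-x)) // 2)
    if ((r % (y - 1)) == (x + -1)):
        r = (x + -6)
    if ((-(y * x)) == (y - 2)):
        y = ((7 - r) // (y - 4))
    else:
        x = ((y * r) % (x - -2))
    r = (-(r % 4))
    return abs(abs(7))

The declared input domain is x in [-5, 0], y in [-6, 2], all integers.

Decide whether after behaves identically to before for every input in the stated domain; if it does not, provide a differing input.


Reading the diff, among the changes: same computation, different form.
One worked example (x=-4, y=-2) — before: r = 4; ((r % (y - 1)) == (x + -1)) -> false; ((-(y * x)) == (y - 2)) -> false; x = 0; r = 0; return 7; after: r = 4; ((r % (y - 1)) == (x + -1)) -> false; ((-(y * x)) == (y - 2)) -> false; x = 0; r = 0; return 7; agreement on 7.
Every one of the 54 inputs gives matching results.
verdict: equivalent


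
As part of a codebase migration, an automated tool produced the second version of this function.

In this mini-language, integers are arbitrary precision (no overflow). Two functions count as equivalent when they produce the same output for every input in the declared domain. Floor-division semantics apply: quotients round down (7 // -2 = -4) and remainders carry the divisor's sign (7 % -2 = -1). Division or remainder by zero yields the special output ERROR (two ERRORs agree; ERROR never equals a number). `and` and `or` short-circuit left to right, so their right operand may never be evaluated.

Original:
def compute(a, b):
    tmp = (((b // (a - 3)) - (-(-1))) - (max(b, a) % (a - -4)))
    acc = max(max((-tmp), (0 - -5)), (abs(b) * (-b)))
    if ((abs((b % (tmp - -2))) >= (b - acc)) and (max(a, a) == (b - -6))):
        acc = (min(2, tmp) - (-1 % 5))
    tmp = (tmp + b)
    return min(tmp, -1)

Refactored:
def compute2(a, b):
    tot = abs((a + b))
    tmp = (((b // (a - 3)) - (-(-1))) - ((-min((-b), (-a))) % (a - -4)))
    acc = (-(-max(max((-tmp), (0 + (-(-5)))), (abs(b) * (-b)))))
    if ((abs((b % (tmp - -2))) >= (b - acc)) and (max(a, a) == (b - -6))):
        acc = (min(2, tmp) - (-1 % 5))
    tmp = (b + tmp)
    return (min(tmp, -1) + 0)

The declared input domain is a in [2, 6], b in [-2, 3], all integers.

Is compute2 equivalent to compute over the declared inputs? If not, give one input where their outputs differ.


Differences: local variable names differ; also arithmetic usage differs; also min/max/abs usage differs; also constant usage differs; also statement counts differ — yet all 30 inputs agree.
verdict: equivalent


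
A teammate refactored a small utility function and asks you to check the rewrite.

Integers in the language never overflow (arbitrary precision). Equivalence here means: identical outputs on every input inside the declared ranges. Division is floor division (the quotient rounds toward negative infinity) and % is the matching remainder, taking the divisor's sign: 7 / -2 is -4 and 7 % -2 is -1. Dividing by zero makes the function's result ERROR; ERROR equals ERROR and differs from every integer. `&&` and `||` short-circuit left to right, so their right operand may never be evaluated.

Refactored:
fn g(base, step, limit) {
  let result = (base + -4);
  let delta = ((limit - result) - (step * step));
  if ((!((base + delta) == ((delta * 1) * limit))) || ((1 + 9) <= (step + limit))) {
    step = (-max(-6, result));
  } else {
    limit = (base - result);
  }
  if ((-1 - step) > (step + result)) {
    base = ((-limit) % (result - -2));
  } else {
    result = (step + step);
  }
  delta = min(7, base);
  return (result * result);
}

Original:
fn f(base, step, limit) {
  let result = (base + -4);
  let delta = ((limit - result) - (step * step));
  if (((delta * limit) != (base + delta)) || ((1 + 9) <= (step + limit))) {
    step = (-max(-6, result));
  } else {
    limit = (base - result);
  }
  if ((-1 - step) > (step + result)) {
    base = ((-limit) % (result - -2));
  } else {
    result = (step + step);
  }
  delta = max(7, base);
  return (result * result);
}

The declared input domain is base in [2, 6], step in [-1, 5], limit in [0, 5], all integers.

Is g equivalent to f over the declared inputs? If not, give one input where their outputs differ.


The suspicious edit (`max(7, base)` became `min(7, base)`) never changes the result for any input inside the declared domain; all 210 inputs agree.
verdict: equivalent


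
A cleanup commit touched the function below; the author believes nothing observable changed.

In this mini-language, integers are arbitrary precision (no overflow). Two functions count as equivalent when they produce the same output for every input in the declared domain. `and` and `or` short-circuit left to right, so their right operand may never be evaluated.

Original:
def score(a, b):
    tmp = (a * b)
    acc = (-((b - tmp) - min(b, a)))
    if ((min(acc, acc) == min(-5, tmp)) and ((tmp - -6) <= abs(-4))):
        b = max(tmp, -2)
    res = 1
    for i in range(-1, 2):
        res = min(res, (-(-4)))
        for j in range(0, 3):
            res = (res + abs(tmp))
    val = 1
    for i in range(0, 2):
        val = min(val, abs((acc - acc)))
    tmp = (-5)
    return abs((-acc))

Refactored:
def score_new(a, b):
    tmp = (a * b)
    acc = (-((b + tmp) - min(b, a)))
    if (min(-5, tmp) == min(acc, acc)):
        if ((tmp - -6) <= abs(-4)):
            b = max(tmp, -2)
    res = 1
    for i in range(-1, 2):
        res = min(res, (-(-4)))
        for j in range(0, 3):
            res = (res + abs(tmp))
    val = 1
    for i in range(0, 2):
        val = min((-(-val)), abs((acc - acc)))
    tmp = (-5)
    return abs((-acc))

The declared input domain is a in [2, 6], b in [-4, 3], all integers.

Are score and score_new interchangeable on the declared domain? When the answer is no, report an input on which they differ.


The rewrite breaks on a=2, b=3, where the results are 5 and 7.
score: tmp = 6; acc = 5; ((min(acc, acc) == min(-5, tmp)) and ((tmp - -6) <= abs(-4))) -> false; res = 1; [i=-1]; res = 1; [j=0]; res = 7; [j=1]; res = 13; [j=2]; res = 19; [i=0]; res = 4; [j=0]; res = 10; [j=1]; res = 16; [j=2]; res = 22; [i=1]; res = 4; [j=0]; res = 10; [j=1]; res = 16; [j=2]; res = 22; val = 1; [i=0]; val = 0; [i=1]; val = 0; tmp = -5; return 5
score_new: tmp = 6; acc = -7; (min(-5, tmp) == min(acc, acc)) -> false; res = 1; [i=-1]; res = 1; [j=0]; res = 7; [j=1]; res = 13; [j=2]; res = 19; [i=0]; res = 4; [j=0]; res = 10; [j=1]; res = 16; [j=2]; res = 22; [i=1]; res = 4; [j=0]; res = 10; [j=1]; res = 16; [j=2]; res = 22; val = 1; [i=0]; val = 0; [i=1]; val = 0; tmp = -5; return 7
verdict: not equivalent; witness: a=2, b=3


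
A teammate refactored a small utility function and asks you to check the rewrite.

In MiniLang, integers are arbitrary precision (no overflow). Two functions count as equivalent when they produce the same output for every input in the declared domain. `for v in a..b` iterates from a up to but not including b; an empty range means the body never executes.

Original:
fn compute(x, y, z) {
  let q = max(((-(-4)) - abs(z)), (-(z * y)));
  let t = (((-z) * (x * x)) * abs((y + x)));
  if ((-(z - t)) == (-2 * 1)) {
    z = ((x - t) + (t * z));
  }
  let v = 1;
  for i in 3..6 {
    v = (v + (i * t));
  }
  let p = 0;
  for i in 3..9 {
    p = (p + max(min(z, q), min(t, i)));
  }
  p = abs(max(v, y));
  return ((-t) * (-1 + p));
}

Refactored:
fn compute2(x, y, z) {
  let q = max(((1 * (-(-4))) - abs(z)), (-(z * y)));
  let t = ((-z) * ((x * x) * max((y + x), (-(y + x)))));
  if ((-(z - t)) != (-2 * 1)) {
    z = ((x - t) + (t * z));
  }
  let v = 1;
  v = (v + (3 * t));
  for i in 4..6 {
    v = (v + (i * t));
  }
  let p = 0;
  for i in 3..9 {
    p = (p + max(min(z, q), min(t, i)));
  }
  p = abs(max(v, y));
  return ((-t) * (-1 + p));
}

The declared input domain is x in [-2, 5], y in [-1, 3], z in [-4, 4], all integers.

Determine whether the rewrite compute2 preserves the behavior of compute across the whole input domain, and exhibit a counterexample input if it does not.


The edit looks behavioral (`((-(z - t)) == (-2 * 1))` became `((-(z - t)) != (-2 * 1))`), but over these ranges it never changes the outcome.
Tracing x=-2, y=0, z=1: compute: q = 3; t = -8; ((-(z - t)) == (-2 * 1)) -> false; v = 1; [i=3]; v = -23; [i=4]; v = -55; [i=5]; v = -95; p = 0; [i=3]; p = 1; [i=4]; p = 2; [i=5]; p = 3; [i=6]; p = 4; [i=7]; p = 5; [i=8]; p = 6; p = 0; return -8 | compute2: q = 3; t = -8; ((-(z - t)) != (-2 * 1)) -> true; z = -2; v = 1; v = -23; [i=4]; v = -55; [i=5]; v = -95; p = 0; [i=3]; p = -2; [i=4]; p = -4; [i=5]; p = -6; [i=6]; p = -8; [i=7]; p = -10; [i=8]; p = -12; p = 0; return -8 — matching result -8.
Across all 360 domain points the two functions coincide.
verdict: equivalent


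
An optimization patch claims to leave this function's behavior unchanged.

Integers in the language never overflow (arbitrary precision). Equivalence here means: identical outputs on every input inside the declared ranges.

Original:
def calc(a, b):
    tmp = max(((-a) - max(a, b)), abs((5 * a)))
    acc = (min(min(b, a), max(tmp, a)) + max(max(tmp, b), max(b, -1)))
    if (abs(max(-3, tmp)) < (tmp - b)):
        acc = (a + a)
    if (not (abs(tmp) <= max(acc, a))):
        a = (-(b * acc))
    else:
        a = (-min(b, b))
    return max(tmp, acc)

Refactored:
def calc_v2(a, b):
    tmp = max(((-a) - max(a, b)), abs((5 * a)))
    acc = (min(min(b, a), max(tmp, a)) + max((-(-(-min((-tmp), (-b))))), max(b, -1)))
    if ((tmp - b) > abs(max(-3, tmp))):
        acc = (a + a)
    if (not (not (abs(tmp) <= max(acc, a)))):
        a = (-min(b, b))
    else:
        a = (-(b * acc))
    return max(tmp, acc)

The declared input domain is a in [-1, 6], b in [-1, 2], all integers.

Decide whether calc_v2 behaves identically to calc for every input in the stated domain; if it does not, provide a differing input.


Equivalent — the differences include comparison usage differs, min/max/abs usage differs, boolean connective usage differs, yet no declared input distinguishes the two.
One worked example (a=2, b=0) — calc: tmp := 10 | acc := 10 | (abs(max(-3, tmp)) < (tmp - b)): false | (not (abs(tmp) <= max(acc, a))): false | a := 0 | result 10; calc_v2: tmp := 10 | acc := 10 | ((tmp - b) > abs(max(-3, tmp))): false | (not (not (abs(tmp) <= max(acc, a)))): true | a := 0 | result 10; agreement on 10.
Every one of the 32 inputs gives matching results.
verdict: equivalent


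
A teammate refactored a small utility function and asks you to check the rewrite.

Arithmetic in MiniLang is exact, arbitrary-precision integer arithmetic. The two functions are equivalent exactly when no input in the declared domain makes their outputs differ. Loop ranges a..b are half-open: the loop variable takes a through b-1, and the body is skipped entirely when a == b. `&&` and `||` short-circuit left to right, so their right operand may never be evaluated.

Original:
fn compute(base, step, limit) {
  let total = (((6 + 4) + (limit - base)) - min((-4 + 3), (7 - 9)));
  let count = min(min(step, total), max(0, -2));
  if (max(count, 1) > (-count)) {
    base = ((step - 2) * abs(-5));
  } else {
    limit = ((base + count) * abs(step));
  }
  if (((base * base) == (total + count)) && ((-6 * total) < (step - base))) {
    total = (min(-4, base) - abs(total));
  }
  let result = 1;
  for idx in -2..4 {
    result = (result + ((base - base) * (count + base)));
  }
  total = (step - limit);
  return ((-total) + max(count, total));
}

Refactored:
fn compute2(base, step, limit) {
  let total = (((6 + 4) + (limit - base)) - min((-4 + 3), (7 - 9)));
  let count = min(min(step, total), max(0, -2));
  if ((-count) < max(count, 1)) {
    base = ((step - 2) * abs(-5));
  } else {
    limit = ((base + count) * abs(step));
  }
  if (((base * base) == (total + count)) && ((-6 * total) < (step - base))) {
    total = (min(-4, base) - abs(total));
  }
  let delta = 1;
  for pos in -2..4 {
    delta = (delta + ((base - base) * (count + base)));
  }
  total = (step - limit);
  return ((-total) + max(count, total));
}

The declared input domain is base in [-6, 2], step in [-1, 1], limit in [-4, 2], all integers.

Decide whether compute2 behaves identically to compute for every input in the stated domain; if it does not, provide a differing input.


Comparing the listings, the differences include: local variable names differ, plus comparison usage differs.
As a probe, take base=-3, step=-1, limit=-4: compute runs total becomes 11; next count becomes -1; next (max(count, 1) > (-count)) evaluates to false; next limit becomes -4; next (((base * base) == (total + count)) && ((-6 * total) < (step - base))) evaluates to false; next result becomes 1; next at idx=-2:; next result becomes 1; next at idx=-1:; next result becomes 1; next at idx=0:; next result becomes 1; next at idx=1:; next result becomes 1; next at idx=2:; next result becomes 1; next at idx=3:; next result becomes 1; next total becomes 3; next final value 0; compute2 runs total becomes 11; next count becomes -1; next ((-count) < max(count, 1)) evaluates to false; next limit becomes -4; next (((base * base) == (total + count)) && ((-6 * total) < (step - base))) evaluates to false; next delta becomes 1; next at pos=-2:; next delta becomes 1; next at pos=-1:; next delta becomes 1; next at pos=0:; next delta becomes 1; next at pos=1:; next delta becomes 1; next at pos=2:; next delta becomes 1; next at pos=3:; next delta becomes 1; next total becomes 3; next final value 0; both end at 0.
Sweeping the whole domain (189 inputs) finds no disagreement.
verdict: equivalent
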